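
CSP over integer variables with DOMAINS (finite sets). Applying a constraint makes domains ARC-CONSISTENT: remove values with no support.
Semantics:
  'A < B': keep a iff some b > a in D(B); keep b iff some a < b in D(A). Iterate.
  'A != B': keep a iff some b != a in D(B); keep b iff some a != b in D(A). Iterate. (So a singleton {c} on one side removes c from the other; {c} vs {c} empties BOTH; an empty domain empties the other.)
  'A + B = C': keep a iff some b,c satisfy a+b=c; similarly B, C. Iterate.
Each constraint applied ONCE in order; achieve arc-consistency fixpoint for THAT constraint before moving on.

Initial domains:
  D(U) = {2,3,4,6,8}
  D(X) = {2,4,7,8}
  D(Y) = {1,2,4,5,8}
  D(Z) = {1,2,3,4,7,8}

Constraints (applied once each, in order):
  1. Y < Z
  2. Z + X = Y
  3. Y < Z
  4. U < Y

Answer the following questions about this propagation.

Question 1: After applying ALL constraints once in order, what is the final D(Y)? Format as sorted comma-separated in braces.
Constraint 1 (Y < Z) on D(Y)={1,2,4,5,8} D(Z)={1,2,3,4,7,8}: Y {1,2,4,5,8}->{1,2,4,5}; Z {1,2,3,4,7,8}->{2,3,4,7,8}
Constraint 2 (Z + X = Y) on D(Z)={2,3,4,7,8} D(X)={2,4,7,8} D(Y)={1,2,4,5}: Z {2,3,4,7,8}->{2,3}; X {2,4,7,8}->{2}; Y {1,2,4,5}->{4,5}
Constraint 3 (Y < Z) on D(Y)={4,5} D(Z)={2,3}: Y {4,5}->{}; Z {2,3}->{}
Constraint 4 (U < Y) on D(U)={2,3,4,6,8} D(Y)={}: U {2,3,4,6,8}->{}
So after all 4 constraints: D(Y) = {}

Answer: {}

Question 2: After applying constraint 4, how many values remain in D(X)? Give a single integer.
Answer: 1

Derivation:
Constraint 1 (Y < Z) on D(Y)={1,2,4,5,8} D(Z)={1,2,3,4,7,8}: Y {1,2,4,5,8}->{1,2,4,5}; Z {1,2,3,4,7,8}->{2,3,4,7,8}
Constraint 2 (Z + X = Y) on D(Z)={2,3,4,7,8} D(X)={2,4,7,8} D(Y)={1,2,4,5}: Z {2,3,4,7,8}->{2,3}; X {2,4,7,8}->{2}; Y {1,2,4,5}->{4,5}
Constraint 3 (Y < Z) on D(Y)={4,5} D(Z)={2,3}: Y {4,5}->{}; Z {2,3}->{}
Constraint 4 (U < Y) on D(U)={2,3,4,6,8} D(Y)={}: U {2,3,4,6,8}->{}
So after constraint 4: D(X)={2}, size = 1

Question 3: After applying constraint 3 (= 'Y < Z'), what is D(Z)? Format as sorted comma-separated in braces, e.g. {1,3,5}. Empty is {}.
Answer: {}

Derivation:
Constraint 1 (Y < Z) on D(Y)={1,2,4,5,8} D(Z)={1,2,3,4,7,8}: Y {1,2,4,5,8}->{1,2,4,5}; Z {1,2,3,4,7,8}->{2,3,4,7,8}
Constraint 2 (Z + X = Y) on D(Z)={2,3,4,7,8} D(X)={2,4,7,8} D(Y)={1,2,4,5}: Z {2,3,4,7,8}->{2,3}; X {2,4,7,8}->{2}; Y {1,2,4,5}->{4,5}
Constraint 3 (Y < Z) on D(Y)={4,5} D(Z)={2,3}: Y {4,5}->{}; Z {2,3}->{}
So after constraint 3: D(Z) = {}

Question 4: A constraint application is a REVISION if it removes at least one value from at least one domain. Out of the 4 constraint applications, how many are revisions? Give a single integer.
Constraint 1 (Y < Z) on D(Y)={1,2,4,5,8} D(Z)={1,2,3,4,7,8}: Y {1,2,4,5,8}->{1,2,4,5}; Z {1,2,3,4,7,8}->{2,3,4,7,8} => REVISION
Constraint 2 (Z + X = Y) on D(Z)={2,3,4,7,8} D(X)={2,4,7,8} D(Y)={1,2,4,5}: Z {2,3,4,7,8}->{2,3}; X {2,4,7,8}->{2}; Y {1,2,4,5}->{4,5} => REVISION
Constraint 3 (Y < Z) on D(Y)={4,5} D(Z)={2,3}: Y {4,5}->{}; Z {2,3}->{} => REVISION
Constraint 4 (U < Y) on D(U)={2,3,4,6,8} D(Y)={}: U {2,3,4,6,8}->{} => REVISION
Total revisions = 4

Answer: 4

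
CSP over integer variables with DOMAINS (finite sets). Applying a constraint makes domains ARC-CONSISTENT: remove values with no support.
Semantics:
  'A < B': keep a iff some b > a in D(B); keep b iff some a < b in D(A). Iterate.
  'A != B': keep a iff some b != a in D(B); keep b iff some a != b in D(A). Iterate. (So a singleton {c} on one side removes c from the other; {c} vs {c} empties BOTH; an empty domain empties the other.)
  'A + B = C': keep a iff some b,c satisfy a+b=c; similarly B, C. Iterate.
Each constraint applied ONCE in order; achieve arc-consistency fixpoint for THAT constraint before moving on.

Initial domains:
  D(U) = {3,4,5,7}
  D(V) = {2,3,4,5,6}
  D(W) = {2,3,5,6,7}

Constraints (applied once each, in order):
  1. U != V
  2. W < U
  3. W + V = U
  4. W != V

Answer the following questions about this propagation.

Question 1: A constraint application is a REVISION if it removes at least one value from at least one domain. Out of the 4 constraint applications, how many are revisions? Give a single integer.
Constraint 1 (U != V) on D(U)={3,4,5,7} D(V)={2,3,4,5,6}: no change => not a revision
Constraint 2 (W < U) on D(W)={2,3,5,6,7} D(U)={3,4,5,7}: W {2,3,5,6,7}->{2,3,5,6} => REVISION
Constraint 3 (W + V = U) on D(W)={2,3,5,6} D(V)={2,3,4,5,6} D(U)={3,4,5,7}: W {2,3,5,6}->{2,3,5}; V {2,3,4,5,6}->{2,3,4,5}; U {3,4,5,7}->{4,5,7} => REVISION
Constraint 4 (W != V) on D(W)={2,3,5} D(V)={2,3,4,5}: no change => not a revision
Total revisions = 2

Answer: 2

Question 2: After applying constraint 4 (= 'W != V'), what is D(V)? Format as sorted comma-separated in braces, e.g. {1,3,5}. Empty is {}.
Constraint 1 (U != V) on D(U)={3,4,5,7} D(V)={2,3,4,5,6}: no change
Constraint 2 (W < U) on D(W)={2,3,5,6,7} D(U)={3,4,5,7}: W {2,3,5,6,7}->{2,3,5,6}
Constraint 3 (W + V = U) on D(W)={2,3,5,6} D(V)={2,3,4,5,6} D(U)={3,4,5,7}: W {2,3,5,6}->{2,3,5}; V {2,3,4,5,6}->{2,3,4,5}; U {3,4,5,7}->{4,5,7}
Constraint 4 (W != V) on D(W)={2,3,5} D(V)={2,3,4,5}: no change
So after constraint 4: D(V) = {2,3,4,5}

Answer: {2,3,4,5}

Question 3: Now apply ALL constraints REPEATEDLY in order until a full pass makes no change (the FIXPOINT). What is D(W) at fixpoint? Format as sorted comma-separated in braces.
Answer: {2,3,5}

Derivation:
pass 0 (initial): D(W)={2,3,5,6,7}
pass 1: U {3,4,5,7}->{4,5,7}; V {2,3,4,5,6}->{2,3,4,5}; W {2,3,5,6,7}->{2,3,5}
pass 2: no change
Fixpoint after 2 passes: D(W) = {2,3,5}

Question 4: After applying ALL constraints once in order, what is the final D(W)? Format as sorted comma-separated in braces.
Constraint 1 (U != V) on D(U)={3,4,5,7} D(V)={2,3,4,5,6}: no change
Constraint 2 (W < U) on D(W)={2,3,5,6,7} D(U)={3,4,5,7}: W {2,3,5,6,7}->{2,3,5,6}
Constraint 3 (W + V = U) on D(W)={2,3,5,6} D(V)={2,3,4,5,6} D(U)={3,4,5,7}: W {2,3,5,6}->{2,3,5}; V {2,3,4,5,6}->{2,3,4,5}; U {3,4,5,7}->{4,5,7}
Constraint 4 (W != V) on D(W)={2,3,5} D(V)={2,3,4,5}: no change
So after all 4 constraints: D(W) = {2,3,5}

Answer: {2,3,5}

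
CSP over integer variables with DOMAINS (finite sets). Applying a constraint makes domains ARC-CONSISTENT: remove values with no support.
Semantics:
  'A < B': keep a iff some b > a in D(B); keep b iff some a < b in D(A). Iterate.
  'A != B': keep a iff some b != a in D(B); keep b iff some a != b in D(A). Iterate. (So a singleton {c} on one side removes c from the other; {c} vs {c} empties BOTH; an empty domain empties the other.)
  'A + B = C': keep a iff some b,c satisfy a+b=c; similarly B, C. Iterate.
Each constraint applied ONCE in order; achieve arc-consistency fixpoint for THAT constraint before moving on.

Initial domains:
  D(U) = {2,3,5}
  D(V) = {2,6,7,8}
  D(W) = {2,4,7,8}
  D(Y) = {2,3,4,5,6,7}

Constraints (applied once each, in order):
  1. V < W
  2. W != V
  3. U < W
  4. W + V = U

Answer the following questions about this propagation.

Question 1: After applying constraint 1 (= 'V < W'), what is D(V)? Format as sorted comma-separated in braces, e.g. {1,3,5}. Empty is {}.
Answer: {2,6,7}

Derivation:
Constraint 1 (V < W) on D(V)={2,6,7,8} D(W)={2,4,7,8}: V {2,6,7,8}->{2,6,7}; W {2,4,7,8}->{4,7,8}
So after constraint 1: D(V) = {2,6,7}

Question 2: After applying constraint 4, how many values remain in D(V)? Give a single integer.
Constraint 1 (V < W) on D(V)={2,6,7,8} D(W)={2,4,7,8}: V {2,6,7,8}->{2,6,7}; W {2,4,7,8}->{4,7,8}
Constraint 2 (W != V) on D(W)={4,7,8} D(V)={2,6,7}: no change
Constraint 3 (U < W) on D(U)={2,3,5} D(W)={4,7,8}: no change
Constraint 4 (W + V = U) on D(W)={4,7,8} D(V)={2,6,7} D(U)={2,3,5}: W {4,7,8}->{}; V {2,6,7}->{}; U {2,3,5}->{}
So after constraint 4: D(V)={}, size = 0

Answer: 0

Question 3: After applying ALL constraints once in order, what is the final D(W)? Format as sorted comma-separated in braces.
Constraint 1 (V < W) on D(V)={2,6,7,8} D(W)={2,4,7,8}: V {2,6,7,8}->{2,6,7}; W {2,4,7,8}->{4,7,8}
Constraint 2 (W != V) on D(W)={4,7,8} D(V)={2,6,7}: no change
Constraint 3 (U < W) on D(U)={2,3,5} D(W)={4,7,8}: no change
Constraint 4 (W + V = U) on D(W)={4,7,8} D(V)={2,6,7} D(U)={2,3,5}: W {4,7,8}->{}; V {2,6,7}->{}; U {2,3,5}->{}
So after all 4 constraints: D(W) = {}

Answer: {}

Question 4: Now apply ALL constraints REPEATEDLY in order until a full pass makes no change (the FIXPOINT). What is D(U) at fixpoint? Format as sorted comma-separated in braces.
Answer: {}

Derivation:
pass 0 (initial): D(U)={2,3,5}
pass 1: U {2,3,5}->{}; V {2,6,7,8}->{}; W {2,4,7,8}->{}
pass 2: no change
Fixpoint after 2 passes: D(U) = {}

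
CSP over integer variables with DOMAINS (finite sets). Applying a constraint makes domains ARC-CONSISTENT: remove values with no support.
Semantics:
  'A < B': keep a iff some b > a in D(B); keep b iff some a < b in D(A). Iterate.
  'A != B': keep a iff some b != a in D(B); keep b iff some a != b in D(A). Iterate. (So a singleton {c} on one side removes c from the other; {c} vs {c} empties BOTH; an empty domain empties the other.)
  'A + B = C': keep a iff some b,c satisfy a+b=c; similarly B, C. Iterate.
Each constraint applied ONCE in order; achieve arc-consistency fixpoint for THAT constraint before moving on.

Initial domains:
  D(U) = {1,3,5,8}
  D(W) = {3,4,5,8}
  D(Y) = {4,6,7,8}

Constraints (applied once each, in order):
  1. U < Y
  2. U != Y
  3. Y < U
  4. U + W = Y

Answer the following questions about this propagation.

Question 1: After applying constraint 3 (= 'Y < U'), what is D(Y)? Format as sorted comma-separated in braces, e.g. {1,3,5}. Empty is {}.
Answer: {4}

Derivation:
Constraint 1 (U < Y) on D(U)={1,3,5,8} D(Y)={4,6,7,8}: U {1,3,5,8}->{1,3,5}
Constraint 2 (U != Y) on D(U)={1,3,5} D(Y)={4,6,7,8}: no change
Constraint 3 (Y < U) on D(Y)={4,6,7,8} D(U)={1,3,5}: Y {4,6,7,8}->{4}; U {1,3,5}->{5}
So after constraint 3: D(Y) = {4}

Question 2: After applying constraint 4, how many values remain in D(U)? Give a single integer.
Constraint 1 (U < Y) on D(U)={1,3,5,8} D(Y)={4,6,7,8}: U {1,3,5,8}->{1,3,5}
Constraint 2 (U != Y) on D(U)={1,3,5} D(Y)={4,6,7,8}: no change
Constraint 3 (Y < U) on D(Y)={4,6,7,8} D(U)={1,3,5}: Y {4,6,7,8}->{4}; U {1,3,5}->{5}
Constraint 4 (U + W = Y) on D(U)={5} D(W)={3,4,5,8} D(Y)={4}: U {5}->{}; W {3,4,5,8}->{}; Y {4}->{}
So after constraint 4: D(U)={}, size = 0

Answer: 0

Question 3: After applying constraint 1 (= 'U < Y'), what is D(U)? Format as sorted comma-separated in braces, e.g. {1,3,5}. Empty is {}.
Answer: {1,3,5}

Derivation:
Constraint 1 (U < Y) on D(U)={1,3,5,8} D(Y)={4,6,7,8}: U {1,3,5,8}->{1,3,5}
So after constraint 1: D(U) = {1,3,5}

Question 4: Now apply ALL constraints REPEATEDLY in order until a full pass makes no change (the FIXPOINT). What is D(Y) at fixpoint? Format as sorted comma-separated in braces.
Answer: {}

Derivation:
pass 0 (initial): D(Y)={4,6,7,8}
pass 1: U {1,3,5,8}->{}; W {3,4,5,8}->{}; Y {4,6,7,8}->{}
pass 2: no change
Fixpoint after 2 passes: D(Y) = {}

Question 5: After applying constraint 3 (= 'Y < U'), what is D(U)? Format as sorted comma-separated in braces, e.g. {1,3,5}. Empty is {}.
Answer: {5}

Derivation:
Constraint 1 (U < Y) on D(U)={1,3,5,8} D(Y)={4,6,7,8}: U {1,3,5,8}->{1,3,5}
Constraint 2 (U != Y) on D(U)={1,3,5} D(Y)={4,6,7,8}: no change
Constraint 3 (Y < U) on D(Y)={4,6,7,8} D(U)={1,3,5}: Y {4,6,7,8}->{4}; U {1,3,5}->{5}
So after constraint 3: D(U) = {5}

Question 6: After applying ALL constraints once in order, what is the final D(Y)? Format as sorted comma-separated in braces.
Answer: {}

Derivation:
Constraint 1 (U < Y) on D(U)={1,3,5,8} D(Y)={4,6,7,8}: U {1,3,5,8}->{1,3,5}
Constraint 2 (U != Y) on D(U)={1,3,5} D(Y)={4,6,7,8}: no change
Constraint 3 (Y < U) on D(Y)={4,6,7,8} D(U)={1,3,5}: Y {4,6,7,8}->{4}; U {1,3,5}->{5}
Constraint 4 (U + W = Y) on D(U)={5} D(W)={3,4,5,8} D(Y)={4}: U {5}->{}; W {3,4,5,8}->{}; Y {4}->{}
So after all 4 constraints: D(Y) = {}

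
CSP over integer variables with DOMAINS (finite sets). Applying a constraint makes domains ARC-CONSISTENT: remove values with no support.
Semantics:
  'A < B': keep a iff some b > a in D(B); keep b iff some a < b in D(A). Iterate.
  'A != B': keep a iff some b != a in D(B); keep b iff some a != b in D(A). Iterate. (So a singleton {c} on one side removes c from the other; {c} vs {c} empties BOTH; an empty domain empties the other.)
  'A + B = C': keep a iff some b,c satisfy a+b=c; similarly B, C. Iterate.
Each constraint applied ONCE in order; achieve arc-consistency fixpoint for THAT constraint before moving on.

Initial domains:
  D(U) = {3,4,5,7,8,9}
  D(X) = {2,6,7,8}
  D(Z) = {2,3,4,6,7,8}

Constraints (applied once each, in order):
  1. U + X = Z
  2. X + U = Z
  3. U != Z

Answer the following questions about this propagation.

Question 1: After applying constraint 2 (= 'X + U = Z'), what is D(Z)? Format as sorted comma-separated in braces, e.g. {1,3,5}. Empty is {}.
Answer: {6,7}

Derivation:
Constraint 1 (U + X = Z) on D(U)={3,4,5,7,8,9} D(X)={2,6,7,8} D(Z)={2,3,4,6,7,8}: U {3,4,5,7,8,9}->{4,5}; X {2,6,7,8}->{2}; Z {2,3,4,6,7,8}->{6,7}
Constraint 2 (X + U = Z) on D(X)={2} D(U)={4,5} D(Z)={6,7}: no change
So after constraint 2: D(Z) = {6,7}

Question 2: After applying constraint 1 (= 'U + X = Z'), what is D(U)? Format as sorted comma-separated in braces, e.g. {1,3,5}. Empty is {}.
Answer: {4,5}

Derivation:
Constraint 1 (U + X = Z) on D(U)={3,4,5,7,8,9} D(X)={2,6,7,8} D(Z)={2,3,4,6,7,8}: U {3,4,5,7,8,9}->{4,5}; X {2,6,7,8}->{2}; Z {2,3,4,6,7,8}->{6,7}
So after constraint 1: D(U) = {4,5}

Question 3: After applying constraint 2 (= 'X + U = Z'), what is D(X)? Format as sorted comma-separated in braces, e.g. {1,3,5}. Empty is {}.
Constraint 1 (U + X = Z) on D(U)={3,4,5,7,8,9} D(X)={2,6,7,8} D(Z)={2,3,4,6,7,8}: U {3,4,5,7,8,9}->{4,5}; X {2,6,7,8}->{2}; Z {2,3,4,6,7,8}->{6,7}
Constraint 2 (X + U = Z) on D(X)={2} D(U)={4,5} D(Z)={6,7}: no change
So after constraint 2: D(X) = {2}

Answer: {2}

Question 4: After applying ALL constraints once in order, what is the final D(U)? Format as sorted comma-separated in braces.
Answer: {4,5}

Derivation:
Constraint 1 (U + X = Z) on D(U)={3,4,5,7,8,9} D(X)={2,6,7,8} D(Z)={2,3,4,6,7,8}: U {3,4,5,7,8,9}->{4,5}; X {2,6,7,8}->{2}; Z {2,3,4,6,7,8}->{6,7}
Constraint 2 (X + U = Z) on D(X)={2} D(U)={4,5} D(Z)={6,7}: no change
Constraint 3 (U != Z) on D(U)={4,5} D(Z)={6,7}: no change
So after all 3 constraints: D(U) = {4,5}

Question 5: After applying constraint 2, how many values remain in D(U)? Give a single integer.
Answer: 2

Derivation:
Constraint 1 (U + X = Z) on D(U)={3,4,5,7,8,9} D(X)={2,6,7,8} D(Z)={2,3,4,6,7,8}: U {3,4,5,7,8,9}->{4,5}; X {2,6,7,8}->{2}; Z {2,3,4,6,7,8}->{6,7}
Constraint 2 (X + U = Z) on D(X)={2} D(U)={4,5} D(Z)={6,7}: no change
So after constraint 2: D(U)={4,5}, size = 2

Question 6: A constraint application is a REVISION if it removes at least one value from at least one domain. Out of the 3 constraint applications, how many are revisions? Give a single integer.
Answer: 1

Derivation:
Constraint 1 (U + X = Z) on D(U)={3,4,5,7,8,9} D(X)={2,6,7,8} D(Z)={2,3,4,6,7,8}: U {3,4,5,7,8,9}->{4,5}; X {2,6,7,8}->{2}; Z {2,3,4,6,7,8}->{6,7} => REVISION
Constraint 2 (X + U = Z) on D(X)={2} D(U)={4,5} D(Z)={6,7}: no change => not a revision
Constraint 3 (U != Z) on D(U)={4,5} D(Z)={6,7}: no change => not a revision
Total revisions = 1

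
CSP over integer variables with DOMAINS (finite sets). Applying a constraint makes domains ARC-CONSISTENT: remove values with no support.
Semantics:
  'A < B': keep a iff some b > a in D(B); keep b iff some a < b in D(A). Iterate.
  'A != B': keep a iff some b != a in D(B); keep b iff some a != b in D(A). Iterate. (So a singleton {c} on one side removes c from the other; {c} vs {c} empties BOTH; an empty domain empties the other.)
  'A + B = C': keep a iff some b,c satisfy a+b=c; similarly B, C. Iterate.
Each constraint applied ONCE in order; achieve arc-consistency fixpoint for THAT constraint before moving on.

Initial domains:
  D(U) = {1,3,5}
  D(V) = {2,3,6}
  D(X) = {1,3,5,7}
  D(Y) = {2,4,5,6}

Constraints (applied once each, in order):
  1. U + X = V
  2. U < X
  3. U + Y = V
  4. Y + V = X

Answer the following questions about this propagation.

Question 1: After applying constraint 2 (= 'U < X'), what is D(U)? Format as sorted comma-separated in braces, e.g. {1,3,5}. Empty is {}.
Constraint 1 (U + X = V) on D(U)={1,3,5} D(X)={1,3,5,7} D(V)={2,3,6}: X {1,3,5,7}->{1,3,5}; V {2,3,6}->{2,6}
Constraint 2 (U < X) on D(U)={1,3,5} D(X)={1,3,5}: U {1,3,5}->{1,3}; X {1,3,5}->{3,5}
So after constraint 2: D(U) = {1,3}

Answer: {1,3}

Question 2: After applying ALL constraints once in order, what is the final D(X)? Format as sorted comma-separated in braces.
Constraint 1 (U + X = V) on D(U)={1,3,5} D(X)={1,3,5,7} D(V)={2,3,6}: X {1,3,5,7}->{1,3,5}; V {2,3,6}->{2,6}
Constraint 2 (U < X) on D(U)={1,3,5} D(X)={1,3,5}: U {1,3,5}->{1,3}; X {1,3,5}->{3,5}
Constraint 3 (U + Y = V) on D(U)={1,3} D(Y)={2,4,5,6} D(V)={2,6}: U {1,3}->{1}; Y {2,4,5,6}->{5}; V {2,6}->{6}
Constraint 4 (Y + V = X) on D(Y)={5} D(V)={6} D(X)={3,5}: Y {5}->{}; V {6}->{}; X {3,5}->{}
So after all 4 constraints: D(X) = {}

Answer: {}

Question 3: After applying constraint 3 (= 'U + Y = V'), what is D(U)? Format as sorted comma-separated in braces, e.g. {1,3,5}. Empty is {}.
Answer: {1}

Derivation:
Constraint 1 (U + X = V) on D(U)={1,3,5} D(X)={1,3,5,7} D(V)={2,3,6}: X {1,3,5,7}->{1,3,5}; V {2,3,6}->{2,6}
Constraint 2 (U < X) on D(U)={1,3,5} D(X)={1,3,5}: U {1,3,5}->{1,3}; X {1,3,5}->{3,5}
Constraint 3 (U + Y = V) on D(U)={1,3} D(Y)={2,4,5,6} D(V)={2,6}: U {1,3}->{1}; Y {2,4,5,6}->{5}; V {2,6}->{6}
So after constraint 3: D(U) = {1}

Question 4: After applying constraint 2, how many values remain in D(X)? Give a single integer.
Constraint 1 (U + X = V) on D(U)={1,3,5} D(X)={1,3,5,7} D(V)={2,3,6}: X {1,3,5,7}->{1,3,5}; V {2,3,6}->{2,6}
Constraint 2 (U < X) on D(U)={1,3,5} D(X)={1,3,5}: U {1,3,5}->{1,3}; X {1,3,5}->{3,5}
So after constraint 2: D(X)={3,5}, size = 2

Answer: 2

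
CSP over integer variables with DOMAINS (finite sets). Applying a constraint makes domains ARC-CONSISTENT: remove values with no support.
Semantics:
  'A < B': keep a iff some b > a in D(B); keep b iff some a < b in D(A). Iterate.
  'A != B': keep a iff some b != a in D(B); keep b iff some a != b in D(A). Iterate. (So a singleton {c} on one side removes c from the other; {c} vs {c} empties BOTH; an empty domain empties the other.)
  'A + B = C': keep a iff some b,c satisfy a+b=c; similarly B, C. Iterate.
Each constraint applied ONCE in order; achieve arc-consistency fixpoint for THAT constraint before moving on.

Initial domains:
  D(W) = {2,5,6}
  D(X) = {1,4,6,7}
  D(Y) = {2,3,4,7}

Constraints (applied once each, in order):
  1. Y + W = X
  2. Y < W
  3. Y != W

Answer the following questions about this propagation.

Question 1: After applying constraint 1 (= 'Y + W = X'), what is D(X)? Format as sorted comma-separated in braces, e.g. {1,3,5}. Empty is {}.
Answer: {4,6,7}

Derivation:
Constraint 1 (Y + W = X) on D(Y)={2,3,4,7} D(W)={2,5,6} D(X)={1,4,6,7}: Y {2,3,4,7}->{2,4}; W {2,5,6}->{2,5}; X {1,4,6,7}->{4,6,7}
So after constraint 1: D(X) = {4,6,7}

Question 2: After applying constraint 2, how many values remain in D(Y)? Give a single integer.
Constraint 1 (Y + W = X) on D(Y)={2,3,4,7} D(W)={2,5,6} D(X)={1,4,6,7}: Y {2,3,4,7}->{2,4}; W {2,5,6}->{2,5}; X {1,4,6,7}->{4,6,7}
Constraint 2 (Y < W) on D(Y)={2,4} D(W)={2,5}: W {2,5}->{5}
So after constraint 2: D(Y)={2,4}, size = 2

Answer: 2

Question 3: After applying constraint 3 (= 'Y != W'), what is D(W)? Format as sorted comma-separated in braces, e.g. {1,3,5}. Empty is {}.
Answer: {5}

Derivation:
Constraint 1 (Y + W = X) on D(Y)={2,3,4,7} D(W)={2,5,6} D(X)={1,4,6,7}: Y {2,3,4,7}->{2,4}; W {2,5,6}->{2,5}; X {1,4,6,7}->{4,6,7}
Constraint 2 (Y < W) on D(Y)={2,4} D(W)={2,5}: W {2,5}->{5}
Constraint 3 (Y != W) on D(Y)={2,4} D(W)={5}: no change
So after constraint 3: D(W) = {5}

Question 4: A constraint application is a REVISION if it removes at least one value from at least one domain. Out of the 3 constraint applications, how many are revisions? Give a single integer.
Constraint 1 (Y + W = X) on D(Y)={2,3,4,7} D(W)={2,5,6} D(X)={1,4,6,7}: Y {2,3,4,7}->{2,4}; W {2,5,6}->{2,5}; X {1,4,6,7}->{4,6,7} => REVISION
Constraint 2 (Y < W) on D(Y)={2,4} D(W)={2,5}: W {2,5}->{5} => REVISION
Constraint 3 (Y != W) on D(Y)={2,4} D(W)={5}: no change => not a revision
Total revisions = 2

Answer: 2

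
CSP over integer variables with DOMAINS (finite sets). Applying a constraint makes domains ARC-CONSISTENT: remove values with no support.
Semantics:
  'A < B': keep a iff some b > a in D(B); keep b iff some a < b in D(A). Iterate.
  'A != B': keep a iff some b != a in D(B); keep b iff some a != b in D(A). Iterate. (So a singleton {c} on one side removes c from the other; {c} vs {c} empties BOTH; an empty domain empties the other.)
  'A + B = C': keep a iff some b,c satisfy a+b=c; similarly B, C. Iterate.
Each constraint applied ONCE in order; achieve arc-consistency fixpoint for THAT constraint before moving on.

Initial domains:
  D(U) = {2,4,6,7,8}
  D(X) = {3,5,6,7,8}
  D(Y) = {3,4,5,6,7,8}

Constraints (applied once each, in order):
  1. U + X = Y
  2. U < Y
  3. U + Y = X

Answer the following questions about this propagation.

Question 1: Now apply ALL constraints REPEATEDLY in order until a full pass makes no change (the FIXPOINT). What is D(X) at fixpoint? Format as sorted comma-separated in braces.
pass 0 (initial): D(X)={3,5,6,7,8}
pass 1: U {2,4,6,7,8}->{}; X {3,5,6,7,8}->{}; Y {3,4,5,6,7,8}->{}
pass 2: no change
Fixpoint after 2 passes: D(X) = {}

Answer: {}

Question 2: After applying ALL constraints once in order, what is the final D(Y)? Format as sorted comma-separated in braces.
Answer: {}

Derivation:
Constraint 1 (U + X = Y) on D(U)={2,4,6,7,8} D(X)={3,5,6,7,8} D(Y)={3,4,5,6,7,8}: U {2,4,6,7,8}->{2,4}; X {3,5,6,7,8}->{3,5,6}; Y {3,4,5,6,7,8}->{5,7,8}
Constraint 2 (U < Y) on D(U)={2,4} D(Y)={5,7,8}: no change
Constraint 3 (U + Y = X) on D(U)={2,4} D(Y)={5,7,8} D(X)={3,5,6}: U {2,4}->{}; Y {5,7,8}->{}; X {3,5,6}->{}
So after all 3 constraints: D(Y) = {}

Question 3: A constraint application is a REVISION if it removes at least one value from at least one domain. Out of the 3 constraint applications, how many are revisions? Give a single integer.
Constraint 1 (U + X = Y) on D(U)={2,4,6,7,8} D(X)={3,5,6,7,8} D(Y)={3,4,5,6,7,8}: U {2,4,6,7,8}->{2,4}; X {3,5,6,7,8}->{3,5,6}; Y {3,4,5,6,7,8}->{5,7,8} => REVISION
Constraint 2 (U < Y) on D(U)={2,4} D(Y)={5,7,8}: no change => not a revision
Constraint 3 (U + Y = X) on D(U)={2,4} D(Y)={5,7,8} D(X)={3,5,6}: U {2,4}->{}; Y {5,7,8}->{}; X {3,5,6}->{} => REVISION
Total revisions = 2

Answer: 2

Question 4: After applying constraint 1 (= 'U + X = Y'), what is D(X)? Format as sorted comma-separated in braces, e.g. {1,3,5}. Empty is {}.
Answer: {3,5,6}

Derivation:
Constraint 1 (U + X = Y) on D(U)={2,4,6,7,8} D(X)={3,5,6,7,8} D(Y)={3,4,5,6,7,8}: U {2,4,6,7,8}->{2,4}; X {3,5,6,7,8}->{3,5,6}; Y {3,4,5,6,7,8}->{5,7,8}
So after constraint 1: D(X) = {3,5,6}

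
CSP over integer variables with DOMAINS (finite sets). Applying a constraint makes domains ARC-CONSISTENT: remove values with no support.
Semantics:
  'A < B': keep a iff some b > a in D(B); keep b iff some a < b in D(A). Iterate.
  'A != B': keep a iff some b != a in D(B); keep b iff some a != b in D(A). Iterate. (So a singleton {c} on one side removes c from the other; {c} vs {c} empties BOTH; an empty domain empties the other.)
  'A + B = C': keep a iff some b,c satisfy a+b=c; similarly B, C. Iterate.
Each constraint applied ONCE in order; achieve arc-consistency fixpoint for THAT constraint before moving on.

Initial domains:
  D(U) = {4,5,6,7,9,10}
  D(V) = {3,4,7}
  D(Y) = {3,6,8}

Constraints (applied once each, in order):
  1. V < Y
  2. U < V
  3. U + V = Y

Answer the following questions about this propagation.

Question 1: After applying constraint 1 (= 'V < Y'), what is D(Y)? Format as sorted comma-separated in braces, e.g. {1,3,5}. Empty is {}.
Constraint 1 (V < Y) on D(V)={3,4,7} D(Y)={3,6,8}: Y {3,6,8}->{6,8}
So after constraint 1: D(Y) = {6,8}

Answer: {6,8}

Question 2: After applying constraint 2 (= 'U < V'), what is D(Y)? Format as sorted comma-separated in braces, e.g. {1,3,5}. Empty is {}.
Constraint 1 (V < Y) on D(V)={3,4,7} D(Y)={3,6,8}: Y {3,6,8}->{6,8}
Constraint 2 (U < V) on D(U)={4,5,6,7,9,10} D(V)={3,4,7}: U {4,5,6,7,9,10}->{4,5,6}; V {3,4,7}->{7}
So after constraint 2: D(Y) = {6,8}

Answer: {6,8}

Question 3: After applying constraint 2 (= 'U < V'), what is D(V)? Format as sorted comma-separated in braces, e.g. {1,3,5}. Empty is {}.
Answer: {7}

Derivation:
Constraint 1 (V < Y) on D(V)={3,4,7} D(Y)={3,6,8}: Y {3,6,8}->{6,8}
Constraint 2 (U < V) on D(U)={4,5,6,7,9,10} D(V)={3,4,7}: U {4,5,6,7,9,10}->{4,5,6}; V {3,4,7}->{7}
So after constraint 2: D(V) = {7}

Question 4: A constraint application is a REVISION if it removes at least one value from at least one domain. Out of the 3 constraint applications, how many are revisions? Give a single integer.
Answer: 3

Derivation:
Constraint 1 (V < Y) on D(V)={3,4,7} D(Y)={3,6,8}: Y {3,6,8}->{6,8} => REVISION
Constraint 2 (U < V) on D(U)={4,5,6,7,9,10} D(V)={3,4,7}: U {4,5,6,7,9,10}->{4,5,6}; V {3,4,7}->{7} => REVISION
Constraint 3 (U + V = Y) on D(U)={4,5,6} D(V)={7} D(Y)={6,8}: U {4,5,6}->{}; V {7}->{}; Y {6,8}->{} => REVISION
Total revisions = 3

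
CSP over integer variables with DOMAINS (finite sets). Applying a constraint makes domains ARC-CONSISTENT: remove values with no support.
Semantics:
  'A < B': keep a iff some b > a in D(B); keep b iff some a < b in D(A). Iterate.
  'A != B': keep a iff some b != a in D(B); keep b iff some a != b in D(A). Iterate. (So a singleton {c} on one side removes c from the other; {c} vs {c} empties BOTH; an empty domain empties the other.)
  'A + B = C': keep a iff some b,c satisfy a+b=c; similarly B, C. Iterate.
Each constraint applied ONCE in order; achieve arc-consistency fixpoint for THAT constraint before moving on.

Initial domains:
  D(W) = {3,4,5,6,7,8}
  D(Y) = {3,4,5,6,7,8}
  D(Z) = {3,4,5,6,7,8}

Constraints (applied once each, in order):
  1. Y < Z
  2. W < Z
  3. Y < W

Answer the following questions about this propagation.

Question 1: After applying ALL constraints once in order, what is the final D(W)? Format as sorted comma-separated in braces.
Constraint 1 (Y < Z) on D(Y)={3,4,5,6,7,8} D(Z)={3,4,5,6,7,8}: Y {3,4,5,6,7,8}->{3,4,5,6,7}; Z {3,4,5,6,7,8}->{4,5,6,7,8}
Constraint 2 (W < Z) on D(W)={3,4,5,6,7,8} D(Z)={4,5,6,7,8}: W {3,4,5,6,7,8}->{3,4,5,6,7}
Constraint 3 (Y < W) on D(Y)={3,4,5,6,7} D(W)={3,4,5,6,7}: Y {3,4,5,6,7}->{3,4,5,6}; W {3,4,5,6,7}->{4,5,6,7}
So after all 3 constraints: D(W) = {4,5,6,7}

Answer: {4,5,6,7}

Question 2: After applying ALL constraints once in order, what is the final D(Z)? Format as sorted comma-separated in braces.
Answer: {4,5,6,7,8}

Derivation:
Constraint 1 (Y < Z) on D(Y)={3,4,5,6,7,8} D(Z)={3,4,5,6,7,8}: Y {3,4,5,6,7,8}->{3,4,5,6,7}; Z {3,4,5,6,7,8}->{4,5,6,7,8}
Constraint 2 (W < Z) on D(W)={3,4,5,6,7,8} D(Z)={4,5,6,7,8}: W {3,4,5,6,7,8}->{3,4,5,6,7}
Constraint 3 (Y < W) on D(Y)={3,4,5,6,7} D(W)={3,4,5,6,7}: Y {3,4,5,6,7}->{3,4,5,6}; W {3,4,5,6,7}->{4,5,6,7}
So after all 3 constraints: D(Z) = {4,5,6,7,8}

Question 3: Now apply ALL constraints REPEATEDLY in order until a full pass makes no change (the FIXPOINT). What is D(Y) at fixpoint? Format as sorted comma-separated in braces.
pass 0 (initial): D(Y)={3,4,5,6,7,8}
pass 1: W {3,4,5,6,7,8}->{4,5,6,7}; Y {3,4,5,6,7,8}->{3,4,5,6}; Z {3,4,5,6,7,8}->{4,5,6,7,8}
pass 2: Z {4,5,6,7,8}->{5,6,7,8}
pass 3: no change
Fixpoint after 3 passes: D(Y) = {3,4,5,6}

Answer: {3,4,5,6}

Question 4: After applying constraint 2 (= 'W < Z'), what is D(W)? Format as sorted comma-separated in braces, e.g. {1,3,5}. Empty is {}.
Answer: {3,4,5,6,7}

Derivation:
Constraint 1 (Y < Z) on D(Y)={3,4,5,6,7,8} D(Z)={3,4,5,6,7,8}: Y {3,4,5,6,7,8}->{3,4,5,6,7}; Z {3,4,5,6,7,8}->{4,5,6,7,8}
Constraint 2 (W < Z) on D(W)={3,4,5,6,7,8} D(Z)={4,5,6,7,8}: W {3,4,5,6,7,8}->{3,4,5,6,7}
So after constraint 2: D(W) = {3,4,5,6,7}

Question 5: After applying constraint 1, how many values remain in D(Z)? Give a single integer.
Constraint 1 (Y < Z) on D(Y)={3,4,5,6,7,8} D(Z)={3,4,5,6,7,8}: Y {3,4,5,6,7,8}->{3,4,5,6,7}; Z {3,4,5,6,7,8}->{4,5,6,7,8}
So after constraint 1: D(Z)={4,5,6,7,8}, size = 5

Answer: 5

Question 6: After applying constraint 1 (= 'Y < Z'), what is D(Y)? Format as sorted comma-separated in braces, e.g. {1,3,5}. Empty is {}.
Constraint 1 (Y < Z) on D(Y)={3,4,5,6,7,8} D(Z)={3,4,5,6,7,8}: Y {3,4,5,6,7,8}->{3,4,5,6,7}; Z {3,4,5,6,7,8}->{4,5,6,7,8}
So after constraint 1: D(Y) = {3,4,5,6,7}

Answer: {3,4,5,6,7}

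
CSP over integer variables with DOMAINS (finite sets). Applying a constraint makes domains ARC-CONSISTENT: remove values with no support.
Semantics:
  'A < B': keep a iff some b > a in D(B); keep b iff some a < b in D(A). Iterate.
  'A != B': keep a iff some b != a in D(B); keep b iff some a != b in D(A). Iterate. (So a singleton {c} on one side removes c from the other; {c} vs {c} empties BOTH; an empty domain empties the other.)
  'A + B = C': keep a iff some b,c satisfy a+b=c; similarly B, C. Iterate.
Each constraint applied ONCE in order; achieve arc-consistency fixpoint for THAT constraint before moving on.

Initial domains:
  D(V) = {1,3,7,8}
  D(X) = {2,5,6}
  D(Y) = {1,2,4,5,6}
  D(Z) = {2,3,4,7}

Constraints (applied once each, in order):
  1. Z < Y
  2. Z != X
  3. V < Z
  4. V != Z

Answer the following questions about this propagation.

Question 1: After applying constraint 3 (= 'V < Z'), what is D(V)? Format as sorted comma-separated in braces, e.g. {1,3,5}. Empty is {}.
Answer: {1,3}

Derivation:
Constraint 1 (Z < Y) on D(Z)={2,3,4,7} D(Y)={1,2,4,5,6}: Z {2,3,4,7}->{2,3,4}; Y {1,2,4,5,6}->{4,5,6}
Constraint 2 (Z != X) on D(Z)={2,3,4} D(X)={2,5,6}: no change
Constraint 3 (V < Z) on D(V)={1,3,7,8} D(Z)={2,3,4}: V {1,3,7,8}->{1,3}
So after constraint 3: D(V) = {1,3}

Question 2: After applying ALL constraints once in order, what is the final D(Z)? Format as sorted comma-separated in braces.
Answer: {2,3,4}

Derivation:
Constraint 1 (Z < Y) on D(Z)={2,3,4,7} D(Y)={1,2,4,5,6}: Z {2,3,4,7}->{2,3,4}; Y {1,2,4,5,6}->{4,5,6}
Constraint 2 (Z != X) on D(Z)={2,3,4} D(X)={2,5,6}: no change
Constraint 3 (V < Z) on D(V)={1,3,7,8} D(Z)={2,3,4}: V {1,3,7,8}->{1,3}
Constraint 4 (V != Z) on D(V)={1,3} D(Z)={2,3,4}: no change
So after all 4 constraints: D(Z) = {2,3,4}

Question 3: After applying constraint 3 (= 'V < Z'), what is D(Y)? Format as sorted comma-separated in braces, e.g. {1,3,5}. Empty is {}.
Constraint 1 (Z < Y) on D(Z)={2,3,4,7} D(Y)={1,2,4,5,6}: Z {2,3,4,7}->{2,3,4}; Y {1,2,4,5,6}->{4,5,6}
Constraint 2 (Z != X) on D(Z)={2,3,4} D(X)={2,5,6}: no change
Constraint 3 (V < Z) on D(V)={1,3,7,8} D(Z)={2,3,4}: V {1,3,7,8}->{1,3}
So after constraint 3: D(Y) = {4,5,6}

Answer: {4,5,6}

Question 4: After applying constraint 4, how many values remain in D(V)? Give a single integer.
Constraint 1 (Z < Y) on D(Z)={2,3,4,7} D(Y)={1,2,4,5,6}: Z {2,3,4,7}->{2,3,4}; Y {1,2,4,5,6}->{4,5,6}
Constraint 2 (Z != X) on D(Z)={2,3,4} D(X)={2,5,6}: no change
Constraint 3 (V < Z) on D(V)={1,3,7,8} D(Z)={2,3,4}: V {1,3,7,8}->{1,3}
Constraint 4 (V != Z) on D(V)={1,3} D(Z)={2,3,4}: no change
So after constraint 4: D(V)={1,3}, size = 2

Answer: 2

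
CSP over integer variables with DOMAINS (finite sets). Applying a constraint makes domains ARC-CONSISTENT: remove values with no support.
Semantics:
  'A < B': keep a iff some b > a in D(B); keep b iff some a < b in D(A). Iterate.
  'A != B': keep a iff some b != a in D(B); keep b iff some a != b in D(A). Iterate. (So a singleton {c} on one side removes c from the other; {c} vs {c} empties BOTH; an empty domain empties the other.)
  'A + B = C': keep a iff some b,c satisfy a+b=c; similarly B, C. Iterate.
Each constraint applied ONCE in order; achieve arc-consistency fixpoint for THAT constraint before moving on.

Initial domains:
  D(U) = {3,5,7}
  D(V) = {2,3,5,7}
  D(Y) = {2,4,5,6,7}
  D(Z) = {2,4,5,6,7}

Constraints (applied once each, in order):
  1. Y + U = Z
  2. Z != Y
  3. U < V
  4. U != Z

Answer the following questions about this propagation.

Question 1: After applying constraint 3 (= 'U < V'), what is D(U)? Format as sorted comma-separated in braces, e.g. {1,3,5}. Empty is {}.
Constraint 1 (Y + U = Z) on D(Y)={2,4,5,6,7} D(U)={3,5,7} D(Z)={2,4,5,6,7}: Y {2,4,5,6,7}->{2,4}; U {3,5,7}->{3,5}; Z {2,4,5,6,7}->{5,7}
Constraint 2 (Z != Y) on D(Z)={5,7} D(Y)={2,4}: no change
Constraint 3 (U < V) on D(U)={3,5} D(V)={2,3,5,7}: V {2,3,5,7}->{5,7}
So after constraint 3: D(U) = {3,5}

Answer: {3,5}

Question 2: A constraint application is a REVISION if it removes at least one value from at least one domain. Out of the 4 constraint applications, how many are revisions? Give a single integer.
Constraint 1 (Y + U = Z) on D(Y)={2,4,5,6,7} D(U)={3,5,7} D(Z)={2,4,5,6,7}: Y {2,4,5,6,7}->{2,4}; U {3,5,7}->{3,5}; Z {2,4,5,6,7}->{5,7} => REVISION
Constraint 2 (Z != Y) on D(Z)={5,7} D(Y)={2,4}: no change => not a revision
Constraint 3 (U < V) on D(U)={3,5} D(V)={2,3,5,7}: V {2,3,5,7}->{5,7} => REVISION
Constraint 4 (U != Z) on D(U)={3,5} D(Z)={5,7}: no change => not a revision
Total revisions = 2

Answer: 2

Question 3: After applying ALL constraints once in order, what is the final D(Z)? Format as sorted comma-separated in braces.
Answer: {5,7}

Derivation:
Constraint 1 (Y + U = Z) on D(Y)={2,4,5,6,7} D(U)={3,5,7} D(Z)={2,4,5,6,7}: Y {2,4,5,6,7}->{2,4}; U {3,5,7}->{3,5}; Z {2,4,5,6,7}->{5,7}
Constraint 2 (Z != Y) on D(Z)={5,7} D(Y)={2,4}: no change
Constraint 3 (U < V) on D(U)={3,5} D(V)={2,3,5,7}: V {2,3,5,7}->{5,7}
Constraint 4 (U != Z) on D(U)={3,5} D(Z)={5,7}: no change
So after all 4 constraints: D(Z) = {5,7}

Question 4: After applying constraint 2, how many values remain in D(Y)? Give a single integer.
Answer: 2

Derivation:
Constraint 1 (Y + U = Z) on D(Y)={2,4,5,6,7} D(U)={3,5,7} D(Z)={2,4,5,6,7}: Y {2,4,5,6,7}->{2,4}; U {3,5,7}->{3,5}; Z {2,4,5,6,7}->{5,7}
Constraint 2 (Z != Y) on D(Z)={5,7} D(Y)={2,4}: no change
So after constraint 2: D(Y)={2,4}, size = 2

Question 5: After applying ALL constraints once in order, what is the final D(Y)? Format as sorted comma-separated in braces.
Constraint 1 (Y + U = Z) on D(Y)={2,4,5,6,7} D(U)={3,5,7} D(Z)={2,4,5,6,7}: Y {2,4,5,6,7}->{2,4}; U {3,5,7}->{3,5}; Z {2,4,5,6,7}->{5,7}
Constraint 2 (Z != Y) on D(Z)={5,7} D(Y)={2,4}: no change
Constraint 3 (U < V) on D(U)={3,5} D(V)={2,3,5,7}: V {2,3,5,7}->{5,7}
Constraint 4 (U != Z) on D(U)={3,5} D(Z)={5,7}: no change
So after all 4 constraints: D(Y) = {2,4}

Answer: {2,4}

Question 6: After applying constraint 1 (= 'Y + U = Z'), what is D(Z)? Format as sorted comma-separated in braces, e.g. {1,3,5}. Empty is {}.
Constraint 1 (Y + U = Z) on D(Y)={2,4,5,6,7} D(U)={3,5,7} D(Z)={2,4,5,6,7}: Y {2,4,5,6,7}->{2,4}; U {3,5,7}->{3,5}; Z {2,4,5,6,7}->{5,7}
So after constraint 1: D(Z) = {5,7}

Answer: {5,7}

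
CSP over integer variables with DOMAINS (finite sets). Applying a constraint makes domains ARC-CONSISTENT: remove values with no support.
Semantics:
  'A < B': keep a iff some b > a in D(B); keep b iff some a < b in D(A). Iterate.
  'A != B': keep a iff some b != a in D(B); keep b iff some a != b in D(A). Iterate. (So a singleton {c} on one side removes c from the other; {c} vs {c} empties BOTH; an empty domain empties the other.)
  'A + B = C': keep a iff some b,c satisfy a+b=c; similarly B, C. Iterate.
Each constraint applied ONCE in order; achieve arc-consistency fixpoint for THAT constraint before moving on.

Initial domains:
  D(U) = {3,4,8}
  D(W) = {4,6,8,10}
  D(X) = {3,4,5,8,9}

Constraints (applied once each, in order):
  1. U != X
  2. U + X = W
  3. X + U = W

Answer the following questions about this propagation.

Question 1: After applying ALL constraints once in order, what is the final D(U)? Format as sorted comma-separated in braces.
Constraint 1 (U != X) on D(U)={3,4,8} D(X)={3,4,5,8,9}: no change
Constraint 2 (U + X = W) on D(U)={3,4,8} D(X)={3,4,5,8,9} D(W)={4,6,8,10}: U {3,4,8}->{3,4}; X {3,4,5,8,9}->{3,4,5}; W {4,6,8,10}->{6,8}
Constraint 3 (X + U = W) on D(X)={3,4,5} D(U)={3,4} D(W)={6,8}: no change
So after all 3 constraints: D(U) = {3,4}

Answer: {3,4}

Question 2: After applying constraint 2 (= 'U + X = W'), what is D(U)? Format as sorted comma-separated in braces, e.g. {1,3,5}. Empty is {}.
Constraint 1 (U != X) on D(U)={3,4,8} D(X)={3,4,5,8,9}: no change
Constraint 2 (U + X = W) on D(U)={3,4,8} D(X)={3,4,5,8,9} D(W)={4,6,8,10}: U {3,4,8}->{3,4}; X {3,4,5,8,9}->{3,4,5}; W {4,6,8,10}->{6,8}
So after constraint 2: D(U) = {3,4}

Answer: {3,4}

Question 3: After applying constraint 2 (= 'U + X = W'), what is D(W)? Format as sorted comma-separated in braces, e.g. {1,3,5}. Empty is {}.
Constraint 1 (U != X) on D(U)={3,4,8} D(X)={3,4,5,8,9}: no change
Constraint 2 (U + X = W) on D(U)={3,4,8} D(X)={3,4,5,8,9} D(W)={4,6,8,10}: U {3,4,8}->{3,4}; X {3,4,5,8,9}->{3,4,5}; W {4,6,8,10}->{6,8}
So after constraint 2: D(W) = {6,8}

Answer: {6,8}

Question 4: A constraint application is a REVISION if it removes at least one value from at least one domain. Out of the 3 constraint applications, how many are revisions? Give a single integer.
Constraint 1 (U != X) on D(U)={3,4,8} D(X)={3,4,5,8,9}: no change => not a revision
Constraint 2 (U + X = W) on D(U)={3,4,8} D(X)={3,4,5,8,9} D(W)={4,6,8,10}: U {3,4,8}->{3,4}; X {3,4,5,8,9}->{3,4,5}; W {4,6,8,10}->{6,8} => REVISION
Constraint 3 (X + U = W) on D(X)={3,4,5} D(U)={3,4} D(W)={6,8}: no change => not a revision
Total revisions = 1

Answer: 1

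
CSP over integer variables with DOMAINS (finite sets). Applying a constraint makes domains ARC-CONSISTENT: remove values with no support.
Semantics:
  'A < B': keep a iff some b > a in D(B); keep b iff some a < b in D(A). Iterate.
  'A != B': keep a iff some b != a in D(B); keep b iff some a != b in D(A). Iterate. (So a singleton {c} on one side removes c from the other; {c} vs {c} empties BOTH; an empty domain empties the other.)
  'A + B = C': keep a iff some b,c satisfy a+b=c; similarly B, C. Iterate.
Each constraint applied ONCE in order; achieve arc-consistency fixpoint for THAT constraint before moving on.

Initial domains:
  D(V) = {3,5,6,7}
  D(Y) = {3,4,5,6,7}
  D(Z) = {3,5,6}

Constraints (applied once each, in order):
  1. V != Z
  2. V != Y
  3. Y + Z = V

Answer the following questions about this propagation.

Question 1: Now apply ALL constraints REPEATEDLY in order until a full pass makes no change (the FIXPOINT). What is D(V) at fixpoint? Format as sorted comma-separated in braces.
Answer: {6,7}

Derivation:
pass 0 (initial): D(V)={3,5,6,7}
pass 1: V {3,5,6,7}->{6,7}; Y {3,4,5,6,7}->{3,4}; Z {3,5,6}->{3}
pass 2: no change
Fixpoint after 2 passes: D(V) = {6,7}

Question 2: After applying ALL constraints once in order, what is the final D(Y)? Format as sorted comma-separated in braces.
Answer: {3,4}

Derivation:
Constraint 1 (V != Z) on D(V)={3,5,6,7} D(Z)={3,5,6}: no change
Constraint 2 (V != Y) on D(V)={3,5,6,7} D(Y)={3,4,5,6,7}: no change
Constraint 3 (Y + Z = V) on D(Y)={3,4,5,6,7} D(Z)={3,5,6} D(V)={3,5,6,7}: Y {3,4,5,6,7}->{3,4}; Z {3,5,6}->{3}; V {3,5,6,7}->{6,7}
So after all 3 constraints: D(Y) = {3,4}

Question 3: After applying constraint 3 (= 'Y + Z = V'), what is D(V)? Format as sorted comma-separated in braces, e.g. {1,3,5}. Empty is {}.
Constraint 1 (V != Z) on D(V)={3,5,6,7} D(Z)={3,5,6}: no change
Constraint 2 (V != Y) on D(V)={3,5,6,7} D(Y)={3,4,5,6,7}: no change
Constraint 3 (Y + Z = V) on D(Y)={3,4,5,6,7} D(Z)={3,5,6} D(V)={3,5,6,7}: Y {3,4,5,6,7}->{3,4}; Z {3,5,6}->{3}; V {3,5,6,7}->{6,7}
So after constraint 3: D(V) = {6,7}

Answer: {6,7}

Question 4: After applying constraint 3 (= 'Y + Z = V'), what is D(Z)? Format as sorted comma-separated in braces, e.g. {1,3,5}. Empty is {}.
Constraint 1 (V != Z) on D(V)={3,5,6,7} D(Z)={3,5,6}: no change
Constraint 2 (V != Y) on D(V)={3,5,6,7} D(Y)={3,4,5,6,7}: no change
Constraint 3 (Y + Z = V) on D(Y)={3,4,5,6,7} D(Z)={3,5,6} D(V)={3,5,6,7}: Y {3,4,5,6,7}->{3,4}; Z {3,5,6}->{3}; V {3,5,6,7}->{6,7}
So after constraint 3: D(Z) = {3}

Answer: {3}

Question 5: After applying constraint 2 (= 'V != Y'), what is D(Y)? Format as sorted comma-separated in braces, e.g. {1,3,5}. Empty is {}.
Constraint 1 (V != Z) on D(V)={3,5,6,7} D(Z)={3,5,6}: no change
Constraint 2 (V != Y) on D(V)={3,5,6,7} D(Y)={3,4,5,6,7}: no change
So after constraint 2: D(Y) = {3,4,5,6,7}

Answer: {3,4,5,6,7}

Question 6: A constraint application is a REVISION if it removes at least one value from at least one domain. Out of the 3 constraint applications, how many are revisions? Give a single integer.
Answer: 1

Derivation:
Constraint 1 (V != Z) on D(V)={3,5,6,7} D(Z)={3,5,6}: no change => not a revision
Constraint 2 (V != Y) on D(V)={3,5,6,7} D(Y)={3,4,5,6,7}: no change => not a revision
Constraint 3 (Y + Z = V) on D(Y)={3,4,5,6,7} D(Z)={3,5,6} D(V)={3,5,6,7}: Y {3,4,5,6,7}->{3,4}; Z {3,5,6}->{3}; V {3,5,6,7}->{6,7} => REVISION
Total revisions = 1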